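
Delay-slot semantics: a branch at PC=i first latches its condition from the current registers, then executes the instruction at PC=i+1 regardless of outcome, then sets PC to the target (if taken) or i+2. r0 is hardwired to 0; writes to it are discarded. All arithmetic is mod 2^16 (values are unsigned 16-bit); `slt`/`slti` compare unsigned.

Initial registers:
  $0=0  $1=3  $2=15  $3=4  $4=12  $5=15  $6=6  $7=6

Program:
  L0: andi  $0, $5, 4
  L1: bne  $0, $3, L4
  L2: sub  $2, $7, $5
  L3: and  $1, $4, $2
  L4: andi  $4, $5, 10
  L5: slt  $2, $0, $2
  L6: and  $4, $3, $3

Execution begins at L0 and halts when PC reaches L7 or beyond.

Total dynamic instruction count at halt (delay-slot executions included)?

PC=0  andi  $0, $5, 4        | $0=0 $1=3 $2=15 $3=4 $4=12 $5=15 $6=6 $7=6
PC=1  bne  $0, $3, L4        | $0=0 $1=3 $2=15 $3=4 $4=12 $5=15 $6=6 $7=6  [TAKEN]
PC=2  sub  $2, $7, $5        | $0=0 $1=3 $2=65527 $3=4 $4=12 $5=15 $6=6 $7=6
PC=4  andi  $4, $5, 10       | $0=0 $1=3 $2=65527 $3=4 $4=10 $5=15 $6=6 $7=6
PC=5  slt  $2, $0, $2        | $0=0 $1=3 $2=1 $3=4 $4=10 $5=15 $6=6 $7=6
PC=6  and  $4, $3, $3        | $0=0 $1=3 $2=1 $3=4 $4=4 $5=15 $6=6 $7=6

6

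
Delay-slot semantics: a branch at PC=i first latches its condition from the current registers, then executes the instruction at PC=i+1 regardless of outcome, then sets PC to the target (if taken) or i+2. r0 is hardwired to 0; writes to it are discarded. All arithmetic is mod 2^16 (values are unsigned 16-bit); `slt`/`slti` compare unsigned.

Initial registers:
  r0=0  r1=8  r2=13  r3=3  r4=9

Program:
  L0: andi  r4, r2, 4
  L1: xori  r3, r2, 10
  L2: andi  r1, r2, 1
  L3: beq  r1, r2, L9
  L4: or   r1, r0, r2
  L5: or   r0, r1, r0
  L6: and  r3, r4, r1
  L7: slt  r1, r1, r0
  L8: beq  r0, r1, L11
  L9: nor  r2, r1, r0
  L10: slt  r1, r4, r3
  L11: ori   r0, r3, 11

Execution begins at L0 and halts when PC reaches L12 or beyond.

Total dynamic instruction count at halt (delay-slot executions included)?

[0] andi  r4, r2, 4  →  {r0:0, r1:8, r2:13, r3:3, r4:4}
[1] xori  r3, r2, 10  →  {r0:0, r1:8, r2:13, r3:7, r4:4}
[2] andi  r1, r2, 1  →  {r0:0, r1:1, r2:13, r3:7, r4:4}
[3] beq  r1, r2, L9  →  {r0:0, r1:1, r2:13, r3:7, r4:4}  ⟨branch fallthrough⟩
[4] or   r1, r0, r2  →  {r0:0, r1:13, r2:13, r3:7, r4:4}
[5] or   r0, r1, r0  →  {r0:0, r1:13, r2:13, r3:7, r4:4}
[6] and  r3, r4, r1  →  {r0:0, r1:13, r2:13, r3:4, r4:4}
[7] slt  r1, r1, r0  →  {r0:0, r1:0, r2:13, r3:4, r4:4}
[8] beq  r0, r1, L11  →  {r0:0, r1:0, r2:13, r3:4, r4:4}  ⟨branch taken⟩
[9] nor  r2, r1, r0  →  {r0:0, r1:0, r2:65535, r3:4, r4:4}
[11] ori   r0, r3, 11  →  {r0:0, r1:0, r2:65535, r3:4, r4:4}

11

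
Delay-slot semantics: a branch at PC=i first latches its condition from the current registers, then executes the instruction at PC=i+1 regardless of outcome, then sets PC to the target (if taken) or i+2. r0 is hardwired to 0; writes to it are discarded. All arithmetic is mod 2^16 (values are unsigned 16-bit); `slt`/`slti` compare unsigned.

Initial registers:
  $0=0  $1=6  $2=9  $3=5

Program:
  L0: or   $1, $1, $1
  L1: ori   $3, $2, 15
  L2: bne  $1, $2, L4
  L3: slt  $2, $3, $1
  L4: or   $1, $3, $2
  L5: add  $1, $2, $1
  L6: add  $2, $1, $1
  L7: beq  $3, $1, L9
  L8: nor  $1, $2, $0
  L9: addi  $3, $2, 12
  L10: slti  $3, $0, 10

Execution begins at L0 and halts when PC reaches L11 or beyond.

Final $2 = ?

30

[0] or   $1, $1, $1  →  {$0:0, $1:6, $2:9, $3:5}
[1] ori   $3, $2, 15  →  {$0:0, $1:6, $2:9, $3:15}
[2] bne  $1, $2, L4  →  {$0:0, $1:6, $2:9, $3:15}  ⟨branch taken⟩
[3] slt  $2, $3, $1  →  {$0:0, $1:6, $2:0, $3:15}
[4] or   $1, $3, $2  →  {$0:0, $1:15, $2:0, $3:15}
[5] add  $1, $2, $1  →  {$0:0, $1:15, $2:0, $3:15}
[6] add  $2, $1, $1  →  {$0:0, $1:15, $2:30, $3:15}
[7] beq  $3, $1, L9  →  {$0:0, $1:15, $2:30, $3:15}  ⟨branch taken⟩
[8] nor  $1, $2, $0  →  {$0:0, $1:65505, $2:30, $3:15}
[9] addi  $3, $2, 12  →  {$0:0, $1:65505, $2:30, $3:42}
[10] slti  $3, $0, 10  →  {$0:0, $1:65505, $2:30, $3:1}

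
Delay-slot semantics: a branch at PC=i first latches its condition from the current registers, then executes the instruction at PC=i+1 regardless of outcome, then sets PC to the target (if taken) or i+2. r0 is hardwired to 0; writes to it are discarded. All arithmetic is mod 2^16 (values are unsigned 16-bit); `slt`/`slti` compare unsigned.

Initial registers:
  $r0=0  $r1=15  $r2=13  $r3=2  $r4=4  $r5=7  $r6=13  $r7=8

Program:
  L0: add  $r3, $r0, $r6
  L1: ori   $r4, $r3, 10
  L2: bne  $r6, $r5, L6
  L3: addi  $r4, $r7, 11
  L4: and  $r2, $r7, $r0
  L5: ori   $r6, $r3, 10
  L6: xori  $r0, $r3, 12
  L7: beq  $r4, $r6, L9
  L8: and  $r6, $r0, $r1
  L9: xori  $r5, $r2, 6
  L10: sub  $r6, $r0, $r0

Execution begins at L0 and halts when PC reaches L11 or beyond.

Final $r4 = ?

19

  step pc=0: add  $r3, $r0, $r6  regs=(0,15,13,13,4,7,13,8)
  step pc=1: ori   $r4, $r3, 10  regs=(0,15,13,13,15,7,13,8)
  step pc=2: bne  $r6, $r5, L6  cond=T  regs=(0,15,13,13,15,7,13,8)
  step pc=3: addi  $r4, $r7, 11  regs=(0,15,13,13,19,7,13,8)
  step pc=6: xori  $r0, $r3, 12  regs=(0,15,13,13,19,7,13,8)
  step pc=7: beq  $r4, $r6, L9  cond=F  regs=(0,15,13,13,19,7,13,8)
  step pc=8: and  $r6, $r0, $r1  regs=(0,15,13,13,19,7,0,8)
  step pc=9: xori  $r5, $r2, 6  regs=(0,15,13,13,19,11,0,8)
  step pc=10: sub  $r6, $r0, $r0  regs=(0,15,13,13,19,11,0,8)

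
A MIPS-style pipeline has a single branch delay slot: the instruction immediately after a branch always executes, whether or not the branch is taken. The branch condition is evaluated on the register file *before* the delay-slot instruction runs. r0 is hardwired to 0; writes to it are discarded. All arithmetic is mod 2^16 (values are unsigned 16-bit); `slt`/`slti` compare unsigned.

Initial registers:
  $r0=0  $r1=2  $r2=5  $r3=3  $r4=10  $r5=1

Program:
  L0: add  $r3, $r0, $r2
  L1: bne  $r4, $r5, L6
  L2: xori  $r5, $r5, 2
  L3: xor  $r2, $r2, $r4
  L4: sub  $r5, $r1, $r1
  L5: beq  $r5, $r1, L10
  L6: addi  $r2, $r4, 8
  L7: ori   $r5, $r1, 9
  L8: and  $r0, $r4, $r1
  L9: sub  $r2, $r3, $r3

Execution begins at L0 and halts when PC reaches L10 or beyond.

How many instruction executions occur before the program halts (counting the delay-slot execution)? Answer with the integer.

[0] add  $r3, $r0, $r2  →  {$r0:0, $r1:2, $r2:5, $r3:5, $r4:10, $r5:1}
[1] bne  $r4, $r5, L6  →  {$r0:0, $r1:2, $r2:5, $r3:5, $r4:10, $r5:1}  ⟨branch taken⟩
[2] xori  $r5, $r5, 2  →  {$r0:0, $r1:2, $r2:5, $r3:5, $r4:10, $r5:3}
[6] addi  $r2, $r4, 8  →  {$r0:0, $r1:2, $r2:18, $r3:5, $r4:10, $r5:3}
[7] ori   $r5, $r1, 9  →  {$r0:0, $r1:2, $r2:18, $r3:5, $r4:10, $r5:11}
[8] and  $r0, $r4, $r1  →  {$r0:0, $r1:2, $r2:18, $r3:5, $r4:10, $r5:11}
[9] sub  $r2, $r3, $r3  →  {$r0:0, $r1:2, $r2:0, $r3:5, $r4:10, $r5:11}

7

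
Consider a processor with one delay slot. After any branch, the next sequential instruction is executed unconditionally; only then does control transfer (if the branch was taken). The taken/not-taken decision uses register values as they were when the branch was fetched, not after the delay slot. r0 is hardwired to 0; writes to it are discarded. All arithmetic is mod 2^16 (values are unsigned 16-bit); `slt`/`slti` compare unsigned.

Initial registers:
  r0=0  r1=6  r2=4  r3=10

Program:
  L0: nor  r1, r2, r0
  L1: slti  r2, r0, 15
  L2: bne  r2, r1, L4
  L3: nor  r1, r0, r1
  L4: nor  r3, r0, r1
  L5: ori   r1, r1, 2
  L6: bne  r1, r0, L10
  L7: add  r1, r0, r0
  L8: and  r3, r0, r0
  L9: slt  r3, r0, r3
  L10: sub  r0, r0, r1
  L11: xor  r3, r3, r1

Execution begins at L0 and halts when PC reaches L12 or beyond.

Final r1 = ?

#0 nor  r1, r2, r0 ; 0/65531/4/10
#1 slti  r2, r0, 15 ; 0/65531/1/10
#2 bne  r2, r1, L4 ; 0/65531/1/10 ; →target
#3 nor  r1, r0, r1 ; 0/4/1/10
#4 nor  r3, r0, r1 ; 0/4/1/65531
#5 ori   r1, r1, 2 ; 0/6/1/65531
#6 bne  r1, r0, L10 ; 0/6/1/65531 ; →target
#7 add  r1, r0, r0 ; 0/0/1/65531
#10 sub  r0, r0, r1 ; 0/0/1/65531
#11 xor  r3, r3, r1 ; 0/0/1/65531

0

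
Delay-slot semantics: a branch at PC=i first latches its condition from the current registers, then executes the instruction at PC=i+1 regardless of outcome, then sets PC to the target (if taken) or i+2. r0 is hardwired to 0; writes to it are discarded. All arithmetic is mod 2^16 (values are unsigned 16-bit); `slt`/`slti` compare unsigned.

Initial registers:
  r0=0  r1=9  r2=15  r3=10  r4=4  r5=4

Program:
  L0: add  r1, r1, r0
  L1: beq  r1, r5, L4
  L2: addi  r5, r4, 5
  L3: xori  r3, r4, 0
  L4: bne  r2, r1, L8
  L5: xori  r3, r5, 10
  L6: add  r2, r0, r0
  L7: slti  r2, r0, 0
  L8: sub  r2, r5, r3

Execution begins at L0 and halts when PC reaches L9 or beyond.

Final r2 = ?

  step pc=0: add  r1, r1, r0  regs=(0,9,15,10,4,4)
  step pc=1: beq  r1, r5, L4  cond=F  regs=(0,9,15,10,4,4)
  step pc=2: addi  r5, r4, 5  regs=(0,9,15,10,4,9)
  step pc=3: xori  r3, r4, 0  regs=(0,9,15,4,4,9)
  step pc=4: bne  r2, r1, L8  cond=T  regs=(0,9,15,4,4,9)
  step pc=5: xori  r3, r5, 10  regs=(0,9,15,3,4,9)
  step pc=8: sub  r2, r5, r3  regs=(0,9,6,3,4,9)

6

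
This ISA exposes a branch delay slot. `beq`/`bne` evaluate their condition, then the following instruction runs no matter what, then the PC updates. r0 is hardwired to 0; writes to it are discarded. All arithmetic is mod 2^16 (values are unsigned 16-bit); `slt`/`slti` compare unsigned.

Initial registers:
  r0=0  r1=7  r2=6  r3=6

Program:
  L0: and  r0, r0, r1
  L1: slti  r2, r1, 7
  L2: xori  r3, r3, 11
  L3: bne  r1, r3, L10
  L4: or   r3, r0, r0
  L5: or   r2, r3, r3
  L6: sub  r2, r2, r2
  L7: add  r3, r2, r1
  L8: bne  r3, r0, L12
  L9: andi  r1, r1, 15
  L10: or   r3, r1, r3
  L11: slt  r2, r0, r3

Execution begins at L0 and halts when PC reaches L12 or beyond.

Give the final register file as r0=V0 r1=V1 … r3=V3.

  step pc=0: and  r0, r0, r1  regs=(0,7,6,6)
  step pc=1: slti  r2, r1, 7  regs=(0,7,0,6)
  step pc=2: xori  r3, r3, 11  regs=(0,7,0,13)
  step pc=3: bne  r1, r3, L10  cond=T  regs=(0,7,0,13)
  step pc=4: or   r3, r0, r0  regs=(0,7,0,0)
  step pc=10: or   r3, r1, r3  regs=(0,7,0,7)
  step pc=11: slt  r2, r0, r3  regs=(0,7,1,7)

r0=0 r1=7 r2=1 r3=7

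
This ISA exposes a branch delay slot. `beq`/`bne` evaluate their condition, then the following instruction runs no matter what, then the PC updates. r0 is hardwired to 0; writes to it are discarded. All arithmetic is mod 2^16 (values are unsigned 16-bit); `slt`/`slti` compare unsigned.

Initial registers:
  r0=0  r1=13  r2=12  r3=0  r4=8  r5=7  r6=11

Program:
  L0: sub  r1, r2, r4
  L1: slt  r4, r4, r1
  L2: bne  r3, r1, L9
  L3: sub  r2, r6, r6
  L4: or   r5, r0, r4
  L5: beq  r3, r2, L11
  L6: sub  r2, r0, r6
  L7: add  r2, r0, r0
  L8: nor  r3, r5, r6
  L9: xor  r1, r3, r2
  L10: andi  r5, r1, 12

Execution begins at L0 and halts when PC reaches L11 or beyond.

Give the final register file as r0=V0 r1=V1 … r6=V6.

r0=0 r1=0 r2=0 r3=0 r4=0 r5=0 r6=11

[0] sub  r1, r2, r4  →  {r0:0, r1:4, r2:12, r3:0, r4:8, r5:7, r6:11}
[1] slt  r4, r4, r1  →  {r0:0, r1:4, r2:12, r3:0, r4:0, r5:7, r6:11}
[2] bne  r3, r1, L9  →  {r0:0, r1:4, r2:12, r3:0, r4:0, r5:7, r6:11}  ⟨branch taken⟩
[3] sub  r2, r6, r6  →  {r0:0, r1:4, r2:0, r3:0, r4:0, r5:7, r6:11}
[9] xor  r1, r3, r2  →  {r0:0, r1:0, r2:0, r3:0, r4:0, r5:7, r6:11}
[10] andi  r5, r1, 12  →  {r0:0, r1:0, r2:0, r3:0, r4:0, r5:0, r6:11}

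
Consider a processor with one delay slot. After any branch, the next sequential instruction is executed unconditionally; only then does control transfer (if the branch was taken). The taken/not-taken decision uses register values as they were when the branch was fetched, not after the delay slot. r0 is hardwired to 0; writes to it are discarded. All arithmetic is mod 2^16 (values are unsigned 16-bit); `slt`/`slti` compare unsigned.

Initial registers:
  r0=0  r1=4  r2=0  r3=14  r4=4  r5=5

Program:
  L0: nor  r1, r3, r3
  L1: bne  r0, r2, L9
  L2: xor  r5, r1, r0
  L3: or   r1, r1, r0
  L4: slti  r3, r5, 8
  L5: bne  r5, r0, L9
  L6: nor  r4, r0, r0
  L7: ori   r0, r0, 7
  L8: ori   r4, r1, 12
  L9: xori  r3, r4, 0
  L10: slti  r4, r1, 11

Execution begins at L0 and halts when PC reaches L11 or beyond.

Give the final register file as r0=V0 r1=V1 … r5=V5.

r0=0 r1=65521 r2=0 r3=65535 r4=0 r5=65521

  step pc=0: nor  r1, r3, r3  regs=(0,65521,0,14,4,5)
  step pc=1: bne  r0, r2, L9  cond=F  regs=(0,65521,0,14,4,5)
  step pc=2: xor  r5, r1, r0  regs=(0,65521,0,14,4,65521)
  step pc=3: or   r1, r1, r0  regs=(0,65521,0,14,4,65521)
  step pc=4: slti  r3, r5, 8  regs=(0,65521,0,0,4,65521)
  step pc=5: bne  r5, r0, L9  cond=T  regs=(0,65521,0,0,4,65521)
  step pc=6: nor  r4, r0, r0  regs=(0,65521,0,0,65535,65521)
  step pc=9: xori  r3, r4, 0  regs=(0,65521,0,65535,65535,65521)
  step pc=10: slti  r4, r1, 11  regs=(0,65521,0,65535,0,65521)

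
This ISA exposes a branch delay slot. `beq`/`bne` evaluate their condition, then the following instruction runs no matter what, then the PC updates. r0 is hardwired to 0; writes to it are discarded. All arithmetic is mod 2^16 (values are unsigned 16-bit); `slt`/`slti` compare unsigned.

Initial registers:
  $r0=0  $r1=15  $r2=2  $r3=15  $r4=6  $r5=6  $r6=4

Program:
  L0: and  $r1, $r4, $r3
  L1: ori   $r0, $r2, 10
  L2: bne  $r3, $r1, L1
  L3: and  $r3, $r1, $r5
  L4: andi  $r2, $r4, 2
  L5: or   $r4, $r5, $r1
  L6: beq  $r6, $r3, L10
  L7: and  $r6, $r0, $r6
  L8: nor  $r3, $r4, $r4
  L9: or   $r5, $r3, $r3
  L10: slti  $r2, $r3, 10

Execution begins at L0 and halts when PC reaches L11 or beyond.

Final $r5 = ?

65529

  step pc=0: and  $r1, $r4, $r3  regs=(0,6,2,15,6,6,4)
  step pc=1: ori   $r0, $r2, 10  regs=(0,6,2,15,6,6,4)
  step pc=2: bne  $r3, $r1, L1  cond=T  regs=(0,6,2,15,6,6,4)
  step pc=3: and  $r3, $r1, $r5  regs=(0,6,2,6,6,6,4)
  step pc=1: ori   $r0, $r2, 10  regs=(0,6,2,6,6,6,4)
  step pc=2: bne  $r3, $r1, L1  cond=F  regs=(0,6,2,6,6,6,4)
  step pc=3: and  $r3, $r1, $r5  regs=(0,6,2,6,6,6,4)
  step pc=4: andi  $r2, $r4, 2  regs=(0,6,2,6,6,6,4)
  step pc=5: or   $r4, $r5, $r1  regs=(0,6,2,6,6,6,4)
  step pc=6: beq  $r6, $r3, L10  cond=F  regs=(0,6,2,6,6,6,4)
  step pc=7: and  $r6, $r0, $r6  regs=(0,6,2,6,6,6,0)
  step pc=8: nor  $r3, $r4, $r4  regs=(0,6,2,65529,6,6,0)
  step pc=9: or   $r5, $r3, $r3  regs=(0,6,2,65529,6,65529,0)
  step pc=10: slti  $r2, $r3, 10  regs=(0,6,0,65529,6,65529,0)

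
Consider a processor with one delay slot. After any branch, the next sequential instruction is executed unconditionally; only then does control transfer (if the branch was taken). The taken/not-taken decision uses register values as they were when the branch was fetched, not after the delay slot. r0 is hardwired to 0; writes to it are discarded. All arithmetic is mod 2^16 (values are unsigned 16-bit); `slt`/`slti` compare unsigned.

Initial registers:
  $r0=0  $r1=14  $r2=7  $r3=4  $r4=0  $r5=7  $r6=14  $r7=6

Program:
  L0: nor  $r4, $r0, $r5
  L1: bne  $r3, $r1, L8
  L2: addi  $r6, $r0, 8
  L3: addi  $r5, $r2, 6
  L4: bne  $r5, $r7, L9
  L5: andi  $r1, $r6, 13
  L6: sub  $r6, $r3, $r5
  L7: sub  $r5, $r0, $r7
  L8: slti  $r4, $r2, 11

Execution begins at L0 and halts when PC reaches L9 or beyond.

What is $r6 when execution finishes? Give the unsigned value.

  step pc=0: nor  $r4, $r0, $r5  regs=(0,14,7,4,65528,7,14,6)
  step pc=1: bne  $r3, $r1, L8  cond=T  regs=(0,14,7,4,65528,7,14,6)
  step pc=2: addi  $r6, $r0, 8  regs=(0,14,7,4,65528,7,8,6)
  step pc=8: slti  $r4, $r2, 11  regs=(0,14,7,4,1,7,8,6)

8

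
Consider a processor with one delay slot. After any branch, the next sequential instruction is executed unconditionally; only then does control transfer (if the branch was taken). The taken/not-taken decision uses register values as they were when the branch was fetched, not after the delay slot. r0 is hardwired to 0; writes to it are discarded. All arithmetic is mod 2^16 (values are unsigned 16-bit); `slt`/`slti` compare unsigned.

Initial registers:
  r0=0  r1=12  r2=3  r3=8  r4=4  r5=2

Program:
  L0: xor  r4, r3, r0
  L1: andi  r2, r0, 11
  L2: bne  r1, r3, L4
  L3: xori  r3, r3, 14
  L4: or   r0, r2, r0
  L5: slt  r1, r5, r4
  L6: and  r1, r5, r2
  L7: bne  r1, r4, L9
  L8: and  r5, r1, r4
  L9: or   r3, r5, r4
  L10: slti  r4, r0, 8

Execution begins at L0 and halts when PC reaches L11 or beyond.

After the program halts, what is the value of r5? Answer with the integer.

0

[0] xor  r4, r3, r0  →  {r0:0, r1:12, r2:3, r3:8, r4:8, r5:2}
[1] andi  r2, r0, 11  →  {r0:0, r1:12, r2:0, r3:8, r4:8, r5:2}
[2] bne  r1, r3, L4  →  {r0:0, r1:12, r2:0, r3:8, r4:8, r5:2}  ⟨branch taken⟩
[3] xori  r3, r3, 14  →  {r0:0, r1:12, r2:0, r3:6, r4:8, r5:2}
[4] or   r0, r2, r0  →  {r0:0, r1:12, r2:0, r3:6, r4:8, r5:2}
[5] slt  r1, r5, r4  →  {r0:0, r1:1, r2:0, r3:6, r4:8, r5:2}
[6] and  r1, r5, r2  →  {r0:0, r1:0, r2:0, r3:6, r4:8, r5:2}
[7] bne  r1, r4, L9  →  {r0:0, r1:0, r2:0, r3:6, r4:8, r5:2}  ⟨branch taken⟩
[8] and  r5, r1, r4  →  {r0:0, r1:0, r2:0, r3:6, r4:8, r5:0}
[9] or   r3, r5, r4  →  {r0:0, r1:0, r2:0, r3:8, r4:8, r5:0}
[10] slti  r4, r0, 8  →  {r0:0, r1:0, r2:0, r3:8, r4:1, r5:0}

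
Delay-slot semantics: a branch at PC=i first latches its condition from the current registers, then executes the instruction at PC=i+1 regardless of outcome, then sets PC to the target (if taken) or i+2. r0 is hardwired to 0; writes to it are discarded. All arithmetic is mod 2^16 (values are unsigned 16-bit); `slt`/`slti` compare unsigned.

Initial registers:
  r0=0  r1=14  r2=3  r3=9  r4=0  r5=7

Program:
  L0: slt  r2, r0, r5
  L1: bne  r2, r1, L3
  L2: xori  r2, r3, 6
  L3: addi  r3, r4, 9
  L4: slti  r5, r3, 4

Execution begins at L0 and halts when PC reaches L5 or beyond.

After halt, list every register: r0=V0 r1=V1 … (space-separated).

r0=0 r1=14 r2=15 r3=9 r4=0 r5=0

[0] slt  r2, r0, r5  →  {r0:0, r1:14, r2:1, r3:9, r4:0, r5:7}
[1] bne  r2, r1, L3  →  {r0:0, r1:14, r2:1, r3:9, r4:0, r5:7}  ⟨branch taken⟩
[2] xori  r2, r3, 6  →  {r0:0, r1:14, r2:15, r3:9, r4:0, r5:7}
[3] addi  r3, r4, 9  →  {r0:0, r1:14, r2:15, r3:9, r4:0, r5:7}
[4] slti  r5, r3, 4  →  {r0:0, r1:14, r2:15, r3:9, r4:0, r5:0}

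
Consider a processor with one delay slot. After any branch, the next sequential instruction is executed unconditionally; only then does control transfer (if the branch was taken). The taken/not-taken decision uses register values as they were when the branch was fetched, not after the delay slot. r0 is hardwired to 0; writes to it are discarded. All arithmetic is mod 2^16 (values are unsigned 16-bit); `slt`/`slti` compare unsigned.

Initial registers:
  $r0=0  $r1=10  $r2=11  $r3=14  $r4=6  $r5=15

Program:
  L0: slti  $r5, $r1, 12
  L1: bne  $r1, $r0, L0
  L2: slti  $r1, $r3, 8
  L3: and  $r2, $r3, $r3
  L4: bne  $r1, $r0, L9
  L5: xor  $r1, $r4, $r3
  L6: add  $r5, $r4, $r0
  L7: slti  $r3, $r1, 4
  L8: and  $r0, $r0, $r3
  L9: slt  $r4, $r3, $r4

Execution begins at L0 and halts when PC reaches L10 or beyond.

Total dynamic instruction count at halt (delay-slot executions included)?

  step pc=0: slti  $r5, $r1, 12  regs=(0,10,11,14,6,1)
  step pc=1: bne  $r1, $r0, L0  cond=T  regs=(0,10,11,14,6,1)
  step pc=2: slti  $r1, $r3, 8  regs=(0,0,11,14,6,1)
  step pc=0: slti  $r5, $r1, 12  regs=(0,0,11,14,6,1)
  step pc=1: bne  $r1, $r0, L0  cond=F  regs=(0,0,11,14,6,1)
  step pc=2: slti  $r1, $r3, 8  regs=(0,0,11,14,6,1)
  step pc=3: and  $r2, $r3, $r3  regs=(0,0,14,14,6,1)
  step pc=4: bne  $r1, $r0, L9  cond=F  regs=(0,0,14,14,6,1)
  step pc=5: xor  $r1, $r4, $r3  regs=(0,8,14,14,6,1)
  step pc=6: add  $r5, $r4, $r0  regs=(0,8,14,14,6,6)
  step pc=7: slti  $r3, $r1, 4  regs=(0,8,14,0,6,6)
  step pc=8: and  $r0, $r0, $r3  regs=(0,8,14,0,6,6)
  step pc=9: slt  $r4, $r3, $r4  regs=(0,8,14,0,1,6)

13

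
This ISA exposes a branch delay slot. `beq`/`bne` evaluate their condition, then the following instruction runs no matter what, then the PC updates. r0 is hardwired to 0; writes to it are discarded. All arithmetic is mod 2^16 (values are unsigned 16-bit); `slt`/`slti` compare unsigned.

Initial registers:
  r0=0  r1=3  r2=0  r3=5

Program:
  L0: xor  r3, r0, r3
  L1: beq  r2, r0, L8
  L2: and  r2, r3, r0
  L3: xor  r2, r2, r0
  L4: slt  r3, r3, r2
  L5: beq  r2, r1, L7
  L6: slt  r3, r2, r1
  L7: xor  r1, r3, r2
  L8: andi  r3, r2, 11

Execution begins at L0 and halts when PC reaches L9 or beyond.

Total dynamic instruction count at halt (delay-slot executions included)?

  step pc=0: xor  r3, r0, r3  regs=(0,3,0,5)
  step pc=1: beq  r2, r0, L8  cond=T  regs=(0,3,0,5)
  step pc=2: and  r2, r3, r0  regs=(0,3,0,5)
  step pc=8: andi  r3, r2, 11  regs=(0,3,0,0)

4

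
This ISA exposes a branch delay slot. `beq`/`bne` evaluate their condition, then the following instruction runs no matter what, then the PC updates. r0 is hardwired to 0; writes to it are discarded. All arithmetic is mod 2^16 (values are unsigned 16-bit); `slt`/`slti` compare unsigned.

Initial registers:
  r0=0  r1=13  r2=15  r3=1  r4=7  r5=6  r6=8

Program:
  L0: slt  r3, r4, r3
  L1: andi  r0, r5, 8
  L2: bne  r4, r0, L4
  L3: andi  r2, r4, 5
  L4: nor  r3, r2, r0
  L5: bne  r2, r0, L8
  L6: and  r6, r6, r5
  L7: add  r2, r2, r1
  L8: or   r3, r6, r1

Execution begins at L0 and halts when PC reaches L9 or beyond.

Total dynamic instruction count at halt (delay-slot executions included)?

PC=0  slt  r3, r4, r3        | r0=0 r1=13 r2=15 r3=0 r4=7 r5=6 r6=8
PC=1  andi  r0, r5, 8        | r0=0 r1=13 r2=15 r3=0 r4=7 r5=6 r6=8
PC=2  bne  r4, r0, L4        | r0=0 r1=13 r2=15 r3=0 r4=7 r5=6 r6=8  [TAKEN]
PC=3  andi  r2, r4, 5        | r0=0 r1=13 r2=5 r3=0 r4=7 r5=6 r6=8
PC=4  nor  r3, r2, r0        | r0=0 r1=13 r2=5 r3=65530 r4=7 r5=6 r6=8
PC=5  bne  r2, r0, L8        | r0=0 r1=13 r2=5 r3=65530 r4=7 r5=6 r6=8  [TAKEN]
PC=6  and  r6, r6, r5        | r0=0 r1=13 r2=5 r3=65530 r4=7 r5=6 r6=0
PC=8  or   r3, r6, r1        | r0=0 r1=13 r2=5 r3=13 r4=7 r5=6 r6=0

8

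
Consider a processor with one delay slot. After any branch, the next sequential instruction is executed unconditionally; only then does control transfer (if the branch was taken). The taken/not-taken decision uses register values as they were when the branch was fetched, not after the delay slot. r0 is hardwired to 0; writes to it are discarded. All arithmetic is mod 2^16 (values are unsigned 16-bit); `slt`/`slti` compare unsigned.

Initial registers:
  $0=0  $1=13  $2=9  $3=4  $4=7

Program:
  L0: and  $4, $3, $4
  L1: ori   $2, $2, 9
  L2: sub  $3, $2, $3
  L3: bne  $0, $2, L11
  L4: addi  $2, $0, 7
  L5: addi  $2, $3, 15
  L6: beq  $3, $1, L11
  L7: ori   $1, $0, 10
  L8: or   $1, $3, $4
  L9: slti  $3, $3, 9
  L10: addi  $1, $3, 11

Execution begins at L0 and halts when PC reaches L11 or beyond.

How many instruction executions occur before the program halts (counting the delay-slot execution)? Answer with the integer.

5

PC=0  and  $4, $3, $4        | $0=0 $1=13 $2=9 $3=4 $4=4
PC=1  ori   $2, $2, 9        | $0=0 $1=13 $2=9 $3=4 $4=4
PC=2  sub  $3, $2, $3        | $0=0 $1=13 $2=9 $3=5 $4=4
PC=3  bne  $0, $2, L11       | $0=0 $1=13 $2=9 $3=5 $4=4  [TAKEN]
PC=4  addi  $2, $0, 7        | $0=0 $1=13 $2=7 $3=5 $4=4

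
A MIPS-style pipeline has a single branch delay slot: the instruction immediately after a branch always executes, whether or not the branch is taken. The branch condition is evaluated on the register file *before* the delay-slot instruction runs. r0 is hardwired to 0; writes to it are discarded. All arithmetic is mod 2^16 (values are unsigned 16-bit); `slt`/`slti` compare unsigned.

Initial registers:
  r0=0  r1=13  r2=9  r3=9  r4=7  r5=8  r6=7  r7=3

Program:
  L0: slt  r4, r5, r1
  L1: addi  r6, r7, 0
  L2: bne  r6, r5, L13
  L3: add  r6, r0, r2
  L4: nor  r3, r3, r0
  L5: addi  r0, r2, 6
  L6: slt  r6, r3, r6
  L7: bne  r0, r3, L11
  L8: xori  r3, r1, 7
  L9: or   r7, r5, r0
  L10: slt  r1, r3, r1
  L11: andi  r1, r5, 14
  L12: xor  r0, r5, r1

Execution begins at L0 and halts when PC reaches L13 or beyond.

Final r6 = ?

9

PC=0  slt  r4, r5, r1        | r0=0 r1=13 r2=9 r3=9 r4=1 r5=8 r6=7 r7=3
PC=1  addi  r6, r7, 0        | r0=0 r1=13 r2=9 r3=9 r4=1 r5=8 r6=3 r7=3
PC=2  bne  r6, r5, L13       | r0=0 r1=13 r2=9 r3=9 r4=1 r5=8 r6=3 r7=3  [TAKEN]
PC=3  add  r6, r0, r2        | r0=0 r1=13 r2=9 r3=9 r4=1 r5=8 r6=9 r7=3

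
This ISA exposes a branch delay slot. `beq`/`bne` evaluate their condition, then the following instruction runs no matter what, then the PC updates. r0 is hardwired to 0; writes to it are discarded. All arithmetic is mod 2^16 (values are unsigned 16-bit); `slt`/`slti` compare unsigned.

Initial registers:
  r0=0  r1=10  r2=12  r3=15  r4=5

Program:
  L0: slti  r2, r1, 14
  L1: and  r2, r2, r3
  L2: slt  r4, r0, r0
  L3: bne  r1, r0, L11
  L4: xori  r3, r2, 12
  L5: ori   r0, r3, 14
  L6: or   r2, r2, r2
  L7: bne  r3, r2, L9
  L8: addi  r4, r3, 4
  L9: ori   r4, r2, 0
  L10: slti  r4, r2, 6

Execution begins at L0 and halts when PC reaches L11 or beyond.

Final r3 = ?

13

  step pc=0: slti  r2, r1, 14  regs=(0,10,1,15,5)
  step pc=1: and  r2, r2, r3  regs=(0,10,1,15,5)
  step pc=2: slt  r4, r0, r0  regs=(0,10,1,15,0)
  step pc=3: bne  r1, r0, L11  cond=T  regs=(0,10,1,15,0)
  step pc=4: xori  r3, r2, 12  regs=(0,10,1,13,0)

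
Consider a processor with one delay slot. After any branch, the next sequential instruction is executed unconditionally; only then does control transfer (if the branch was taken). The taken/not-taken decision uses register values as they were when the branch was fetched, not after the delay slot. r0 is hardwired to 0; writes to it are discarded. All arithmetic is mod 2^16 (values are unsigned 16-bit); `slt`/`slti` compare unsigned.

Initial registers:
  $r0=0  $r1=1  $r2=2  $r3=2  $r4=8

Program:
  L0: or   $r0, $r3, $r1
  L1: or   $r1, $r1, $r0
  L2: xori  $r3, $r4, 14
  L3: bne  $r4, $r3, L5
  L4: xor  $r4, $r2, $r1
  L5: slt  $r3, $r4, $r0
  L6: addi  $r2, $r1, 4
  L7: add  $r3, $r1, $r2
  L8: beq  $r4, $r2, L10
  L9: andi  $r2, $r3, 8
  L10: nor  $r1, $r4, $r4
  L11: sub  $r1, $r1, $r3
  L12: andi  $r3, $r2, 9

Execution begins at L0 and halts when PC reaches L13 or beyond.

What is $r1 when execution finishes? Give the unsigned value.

65526

PC=0  or   $r0, $r3, $r1     | $r0=0 $r1=1 $r2=2 $r3=2 $r4=8
PC=1  or   $r1, $r1, $r0     | $r0=0 $r1=1 $r2=2 $r3=2 $r4=8
PC=2  xori  $r3, $r4, 14     | $r0=0 $r1=1 $r2=2 $r3=6 $r4=8
PC=3  bne  $r4, $r3, L5      | $r0=0 $r1=1 $r2=2 $r3=6 $r4=8  [TAKEN]
PC=4  xor  $r4, $r2, $r1     | $r0=0 $r1=1 $r2=2 $r3=6 $r4=3
PC=5  slt  $r3, $r4, $r0     | $r0=0 $r1=1 $r2=2 $r3=0 $r4=3
PC=6  addi  $r2, $r1, 4      | $r0=0 $r1=1 $r2=5 $r3=0 $r4=3
PC=7  add  $r3, $r1, $r2     | $r0=0 $r1=1 $r2=5 $r3=6 $r4=3
PC=8  beq  $r4, $r2, L10     | $r0=0 $r1=1 $r2=5 $r3=6 $r4=3  [not taken]
PC=9  andi  $r2, $r3, 8      | $r0=0 $r1=1 $r2=0 $r3=6 $r4=3
PC=10 nor  $r1, $r4, $r4     | $r0=0 $r1=65532 $r2=0 $r3=6 $r4=3
PC=11 sub  $r1, $r1, $r3     | $r0=0 $r1=65526 $r2=0 $r3=6 $r4=3
PC=12 andi  $r3, $r2, 9      | $r0=0 $r1=65526 $r2=0 $r3=0 $r4=3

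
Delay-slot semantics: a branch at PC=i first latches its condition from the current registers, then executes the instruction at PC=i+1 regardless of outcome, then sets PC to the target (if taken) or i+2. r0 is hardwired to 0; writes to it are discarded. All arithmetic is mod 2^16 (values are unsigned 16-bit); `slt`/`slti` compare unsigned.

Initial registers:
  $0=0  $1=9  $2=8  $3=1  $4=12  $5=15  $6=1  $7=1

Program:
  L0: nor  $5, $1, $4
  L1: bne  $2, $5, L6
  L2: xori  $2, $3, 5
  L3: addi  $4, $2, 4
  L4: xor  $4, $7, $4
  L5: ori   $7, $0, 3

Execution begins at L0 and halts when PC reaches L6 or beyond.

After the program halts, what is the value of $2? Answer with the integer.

4

PC=0  nor  $5, $1, $4        | $0=0 $1=9 $2=8 $3=1 $4=12 $5=65522 $6=1 $7=1
PC=1  bne  $2, $5, L6        | $0=0 $1=9 $2=8 $3=1 $4=12 $5=65522 $6=1 $7=1  [TAKEN]
PC=2  xori  $2, $3, 5        | $0=0 $1=9 $2=4 $3=1 $4=12 $5=65522 $6=1 $7=1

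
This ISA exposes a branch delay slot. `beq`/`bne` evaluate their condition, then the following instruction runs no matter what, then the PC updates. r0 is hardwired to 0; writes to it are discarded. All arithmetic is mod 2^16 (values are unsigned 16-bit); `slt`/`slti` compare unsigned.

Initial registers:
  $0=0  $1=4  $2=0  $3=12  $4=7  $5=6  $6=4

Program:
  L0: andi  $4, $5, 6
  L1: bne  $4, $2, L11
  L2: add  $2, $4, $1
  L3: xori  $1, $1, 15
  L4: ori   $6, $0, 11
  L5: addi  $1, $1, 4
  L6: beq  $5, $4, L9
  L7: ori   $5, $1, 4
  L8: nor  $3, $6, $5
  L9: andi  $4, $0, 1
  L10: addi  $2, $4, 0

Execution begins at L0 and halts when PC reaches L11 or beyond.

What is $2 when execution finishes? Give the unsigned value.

10

PC=0  andi  $4, $5, 6        | $0=0 $1=4 $2=0 $3=12 $4=6 $5=6 $6=4
PC=1  bne  $4, $2, L11       | $0=0 $1=4 $2=0 $3=12 $4=6 $5=6 $6=4  [TAKEN]
PC=2  add  $2, $4, $1        | $0=0 $1=4 $2=10 $3=12 $4=6 $5=6 $6=4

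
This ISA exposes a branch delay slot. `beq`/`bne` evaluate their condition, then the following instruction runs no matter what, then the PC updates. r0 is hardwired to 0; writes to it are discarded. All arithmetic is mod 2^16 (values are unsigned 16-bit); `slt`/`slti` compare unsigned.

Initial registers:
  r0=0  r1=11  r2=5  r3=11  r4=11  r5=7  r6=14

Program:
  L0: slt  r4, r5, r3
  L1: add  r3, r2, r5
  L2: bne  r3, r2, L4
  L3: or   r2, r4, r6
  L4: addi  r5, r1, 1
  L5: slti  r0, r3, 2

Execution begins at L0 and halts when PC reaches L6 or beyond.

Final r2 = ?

  step pc=0: slt  r4, r5, r3  regs=(0,11,5,11,1,7,14)
  step pc=1: add  r3, r2, r5  regs=(0,11,5,12,1,7,14)
  step pc=2: bne  r3, r2, L4  cond=T  regs=(0,11,5,12,1,7,14)
  step pc=3: or   r2, r4, r6  regs=(0,11,15,12,1,7,14)
  step pc=4: addi  r5, r1, 1  regs=(0,11,15,12,1,12,14)
  step pc=5: slti  r0, r3, 2  regs=(0,11,15,12,1,12,14)

15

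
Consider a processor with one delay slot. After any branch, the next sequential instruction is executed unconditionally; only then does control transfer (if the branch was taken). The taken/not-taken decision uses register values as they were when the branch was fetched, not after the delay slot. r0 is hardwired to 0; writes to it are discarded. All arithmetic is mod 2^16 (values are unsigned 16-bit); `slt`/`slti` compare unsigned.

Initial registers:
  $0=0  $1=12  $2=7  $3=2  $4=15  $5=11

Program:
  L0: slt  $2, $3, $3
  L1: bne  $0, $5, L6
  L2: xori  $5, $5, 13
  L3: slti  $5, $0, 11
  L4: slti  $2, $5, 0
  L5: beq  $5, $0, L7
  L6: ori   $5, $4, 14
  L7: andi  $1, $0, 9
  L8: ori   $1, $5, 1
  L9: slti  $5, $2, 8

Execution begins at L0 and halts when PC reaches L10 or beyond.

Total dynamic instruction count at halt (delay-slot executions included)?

7

  step pc=0: slt  $2, $3, $3  regs=(0,12,0,2,15,11)
  step pc=1: bne  $0, $5, L6  cond=T  regs=(0,12,0,2,15,11)
  step pc=2: xori  $5, $5, 13  regs=(0,12,0,2,15,6)
  step pc=6: ori   $5, $4, 14  regs=(0,12,0,2,15,15)
  step pc=7: andi  $1, $0, 9  regs=(0,0,0,2,15,15)
  step pc=8: ori   $1, $5, 1  regs=(0,15,0,2,15,15)
  step pc=9: slti  $5, $2, 8  regs=(0,15,0,2,15,1)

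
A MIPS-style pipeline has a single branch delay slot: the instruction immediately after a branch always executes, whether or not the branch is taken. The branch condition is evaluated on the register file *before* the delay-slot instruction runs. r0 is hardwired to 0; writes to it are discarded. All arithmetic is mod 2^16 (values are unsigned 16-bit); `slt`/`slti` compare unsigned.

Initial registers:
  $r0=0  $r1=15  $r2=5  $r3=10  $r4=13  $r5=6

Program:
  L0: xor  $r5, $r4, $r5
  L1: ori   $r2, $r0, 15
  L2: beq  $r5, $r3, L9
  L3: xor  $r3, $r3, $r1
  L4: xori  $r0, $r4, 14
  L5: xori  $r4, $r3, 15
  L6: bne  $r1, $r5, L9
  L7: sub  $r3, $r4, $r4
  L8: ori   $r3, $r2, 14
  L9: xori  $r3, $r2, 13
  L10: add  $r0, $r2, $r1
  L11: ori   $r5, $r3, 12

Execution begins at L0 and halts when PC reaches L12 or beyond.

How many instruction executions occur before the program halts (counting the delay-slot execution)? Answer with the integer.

PC=0  xor  $r5, $r4, $r5     | $r0=0 $r1=15 $r2=5 $r3=10 $r4=13 $r5=11
PC=1  ori   $r2, $r0, 15     | $r0=0 $r1=15 $r2=15 $r3=10 $r4=13 $r5=11
PC=2  beq  $r5, $r3, L9      | $r0=0 $r1=15 $r2=15 $r3=10 $r4=13 $r5=11  [not taken]
PC=3  xor  $r3, $r3, $r1     | $r0=0 $r1=15 $r2=15 $r3=5 $r4=13 $r5=11
PC=4  xori  $r0, $r4, 14     | $r0=0 $r1=15 $r2=15 $r3=5 $r4=13 $r5=11
PC=5  xori  $r4, $r3, 15     | $r0=0 $r1=15 $r2=15 $r3=5 $r4=10 $r5=11
PC=6  bne  $r1, $r5, L9      | $r0=0 $r1=15 $r2=15 $r3=5 $r4=10 $r5=11  [TAKEN]
PC=7  sub  $r3, $r4, $r4     | $r0=0 $r1=15 $r2=15 $r3=0 $r4=10 $r5=11
PC=9  xori  $r3, $r2, 13     | $r0=0 $r1=15 $r2=15 $r3=2 $r4=10 $r5=11
PC=10 add  $r0, $r2, $r1     | $r0=0 $r1=15 $r2=15 $r3=2 $r4=10 $r5=11
PC=11 ori   $r5, $r3, 12     | $r0=0 $r1=15 $r2=15 $r3=2 $r4=10 $r5=14

11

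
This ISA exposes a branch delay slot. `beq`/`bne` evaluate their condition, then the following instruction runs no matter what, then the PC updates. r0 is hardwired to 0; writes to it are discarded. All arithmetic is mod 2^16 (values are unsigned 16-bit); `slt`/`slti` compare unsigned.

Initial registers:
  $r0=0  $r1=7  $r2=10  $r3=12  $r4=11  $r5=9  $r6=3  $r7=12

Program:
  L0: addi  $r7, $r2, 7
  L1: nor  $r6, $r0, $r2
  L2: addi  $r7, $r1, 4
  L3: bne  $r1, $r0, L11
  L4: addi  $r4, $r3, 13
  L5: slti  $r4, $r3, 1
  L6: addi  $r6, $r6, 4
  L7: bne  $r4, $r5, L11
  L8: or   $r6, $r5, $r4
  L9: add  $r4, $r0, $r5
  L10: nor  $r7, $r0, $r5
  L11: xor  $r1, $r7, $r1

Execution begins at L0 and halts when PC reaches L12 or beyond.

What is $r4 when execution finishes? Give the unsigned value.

25

PC=0  addi  $r7, $r2, 7      | $r0=0 $r1=7 $r2=10 $r3=12 $r4=11 $r5=9 $r6=3 $r7=17
PC=1  nor  $r6, $r0, $r2     | $r0=0 $r1=7 $r2=10 $r3=12 $r4=11 $r5=9 $r6=65525 $r7=17
PC=2  addi  $r7, $r1, 4      | $r0=0 $r1=7 $r2=10 $r3=12 $r4=11 $r5=9 $r6=65525 $r7=11
PC=3  bne  $r1, $r0, L11     | $r0=0 $r1=7 $r2=10 $r3=12 $r4=11 $r5=9 $r6=65525 $r7=11  [TAKEN]
PC=4  addi  $r4, $r3, 13     | $r0=0 $r1=7 $r2=10 $r3=12 $r4=25 $r5=9 $r6=65525 $r7=11
PC=11 xor  $r1, $r7, $r1     | $r0=0 $r1=12 $r2=10 $r3=12 $r4=25 $r5=9 $r6=65525 $r7=11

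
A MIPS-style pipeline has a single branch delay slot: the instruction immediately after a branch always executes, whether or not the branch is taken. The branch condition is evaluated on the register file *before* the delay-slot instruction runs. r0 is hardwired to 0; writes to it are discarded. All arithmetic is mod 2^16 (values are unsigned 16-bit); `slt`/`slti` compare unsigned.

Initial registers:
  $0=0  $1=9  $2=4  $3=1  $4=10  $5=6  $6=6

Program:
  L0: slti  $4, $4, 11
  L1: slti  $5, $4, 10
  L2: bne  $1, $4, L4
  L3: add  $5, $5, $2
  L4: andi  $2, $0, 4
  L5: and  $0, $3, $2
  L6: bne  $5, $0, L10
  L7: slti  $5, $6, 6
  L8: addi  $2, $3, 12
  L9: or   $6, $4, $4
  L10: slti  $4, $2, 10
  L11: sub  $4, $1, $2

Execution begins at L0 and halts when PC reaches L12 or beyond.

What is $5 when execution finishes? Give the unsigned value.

[0] slti  $4, $4, 11  →  {$0:0, $1:9, $2:4, $3:1, $4:1, $5:6, $6:6}
[1] slti  $5, $4, 10  →  {$0:0, $1:9, $2:4, $3:1, $4:1, $5:1, $6:6}
[2] bne  $1, $4, L4  →  {$0:0, $1:9, $2:4, $3:1, $4:1, $5:1, $6:6}  ⟨branch taken⟩
[3] add  $5, $5, $2  →  {$0:0, $1:9, $2:4, $3:1, $4:1, $5:5, $6:6}
[4] andi  $2, $0, 4  →  {$0:0, $1:9, $2:0, $3:1, $4:1, $5:5, $6:6}
[5] and  $0, $3, $2  →  {$0:0, $1:9, $2:0, $3:1, $4:1, $5:5, $6:6}
[6] bne  $5, $0, L10  →  {$0:0, $1:9, $2:0, $3:1, $4:1, $5:5, $6:6}  ⟨branch taken⟩
[7] slti  $5, $6, 6  →  {$0:0, $1:9, $2:0, $3:1, $4:1, $5:0, $6:6}
[10] slti  $4, $2, 10  →  {$0:0, $1:9, $2:0, $3:1, $4:1, $5:0, $6:6}
[11] sub  $4, $1, $2  →  {$0:0, $1:9, $2:0, $3:1, $4:9, $5:0, $6:6}

0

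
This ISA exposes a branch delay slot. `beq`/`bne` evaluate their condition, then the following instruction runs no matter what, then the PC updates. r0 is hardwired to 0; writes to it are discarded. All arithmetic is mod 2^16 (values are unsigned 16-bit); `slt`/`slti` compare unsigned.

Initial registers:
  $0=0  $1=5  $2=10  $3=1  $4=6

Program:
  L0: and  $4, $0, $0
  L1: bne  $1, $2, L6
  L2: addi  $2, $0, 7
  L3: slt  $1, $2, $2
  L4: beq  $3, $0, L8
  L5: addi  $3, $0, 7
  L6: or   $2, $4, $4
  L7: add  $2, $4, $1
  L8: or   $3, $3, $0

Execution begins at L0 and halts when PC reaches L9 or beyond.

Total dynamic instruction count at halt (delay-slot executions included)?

6

PC=0  and  $4, $0, $0        | $0=0 $1=5 $2=10 $3=1 $4=0
PC=1  bne  $1, $2, L6        | $0=0 $1=5 $2=10 $3=1 $4=0  [TAKEN]
PC=2  addi  $2, $0, 7        | $0=0 $1=5 $2=7 $3=1 $4=0
PC=6  or   $2, $4, $4        | $0=0 $1=5 $2=0 $3=1 $4=0
PC=7  add  $2, $4, $1        | $0=0 $1=5 $2=5 $3=1 $4=0
PC=8  or   $3, $3, $0        | $0=0 $1=5 $2=5 $3=1 $4=0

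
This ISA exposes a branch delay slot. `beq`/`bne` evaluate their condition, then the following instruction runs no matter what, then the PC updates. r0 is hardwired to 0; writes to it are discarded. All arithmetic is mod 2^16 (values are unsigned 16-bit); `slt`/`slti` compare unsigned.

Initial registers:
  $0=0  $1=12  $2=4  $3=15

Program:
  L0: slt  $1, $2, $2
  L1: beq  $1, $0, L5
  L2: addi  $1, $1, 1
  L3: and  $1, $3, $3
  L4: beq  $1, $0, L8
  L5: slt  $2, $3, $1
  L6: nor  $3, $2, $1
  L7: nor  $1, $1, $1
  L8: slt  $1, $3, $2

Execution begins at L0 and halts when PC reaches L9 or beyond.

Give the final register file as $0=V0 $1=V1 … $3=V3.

#0 slt  $1, $2, $2 ; 0/0/4/15
#1 beq  $1, $0, L5 ; 0/0/4/15 ; →target
#2 addi  $1, $1, 1 ; 0/1/4/15
#5 slt  $2, $3, $1 ; 0/1/0/15
#6 nor  $3, $2, $1 ; 0/1/0/65534
#7 nor  $1, $1, $1 ; 0/65534/0/65534
#8 slt  $1, $3, $2 ; 0/0/0/65534

$0=0 $1=0 $2=0 $3=65534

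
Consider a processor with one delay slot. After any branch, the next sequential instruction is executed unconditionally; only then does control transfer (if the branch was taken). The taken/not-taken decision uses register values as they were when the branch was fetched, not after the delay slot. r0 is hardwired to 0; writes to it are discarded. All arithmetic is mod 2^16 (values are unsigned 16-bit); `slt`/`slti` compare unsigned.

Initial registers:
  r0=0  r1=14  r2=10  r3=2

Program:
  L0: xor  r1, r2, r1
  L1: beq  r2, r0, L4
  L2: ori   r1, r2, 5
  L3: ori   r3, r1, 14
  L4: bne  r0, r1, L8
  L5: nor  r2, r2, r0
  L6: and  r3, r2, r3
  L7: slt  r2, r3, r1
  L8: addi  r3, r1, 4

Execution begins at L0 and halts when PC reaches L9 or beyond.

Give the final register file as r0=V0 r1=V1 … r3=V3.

[0] xor  r1, r2, r1  →  {r0:0, r1:4, r2:10, r3:2}
[1] beq  r2, r0, L4  →  {r0:0, r1:4, r2:10, r3:2}  ⟨branch fallthrough⟩
[2] ori   r1, r2, 5  →  {r0:0, r1:15, r2:10, r3:2}
[3] ori   r3, r1, 14  →  {r0:0, r1:15, r2:10, r3:15}
[4] bne  r0, r1, L8  →  {r0:0, r1:15, r2:10, r3:15}  ⟨branch taken⟩
[5] nor  r2, r2, r0  →  {r0:0, r1:15, r2:65525, r3:15}
[8] addi  r3, r1, 4  →  {r0:0, r1:15, r2:65525, r3:19}

r0=0 r1=15 r2=65525 r3=19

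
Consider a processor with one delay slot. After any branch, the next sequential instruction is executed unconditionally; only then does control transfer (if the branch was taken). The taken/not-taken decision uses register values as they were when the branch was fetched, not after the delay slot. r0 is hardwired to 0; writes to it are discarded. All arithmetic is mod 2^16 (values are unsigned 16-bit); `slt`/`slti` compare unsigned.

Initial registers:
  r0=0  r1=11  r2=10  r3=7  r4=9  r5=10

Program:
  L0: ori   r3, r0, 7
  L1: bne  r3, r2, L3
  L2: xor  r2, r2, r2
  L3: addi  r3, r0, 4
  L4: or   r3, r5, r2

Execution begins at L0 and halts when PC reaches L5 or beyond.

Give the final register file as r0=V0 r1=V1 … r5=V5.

r0=0 r1=11 r2=0 r3=10 r4=9 r5=10

  step pc=0: ori   r3, r0, 7  regs=(0,11,10,7,9,10)
  step pc=1: bne  r3, r2, L3  cond=T  regs=(0,11,10,7,9,10)
  step pc=2: xor  r2, r2, r2  regs=(0,11,0,7,9,10)
  step pc=3: addi  r3, r0, 4  regs=(0,11,0,4,9,10)
  step pc=4: or   r3, r5, r2  regs=(0,11,0,10,9,10)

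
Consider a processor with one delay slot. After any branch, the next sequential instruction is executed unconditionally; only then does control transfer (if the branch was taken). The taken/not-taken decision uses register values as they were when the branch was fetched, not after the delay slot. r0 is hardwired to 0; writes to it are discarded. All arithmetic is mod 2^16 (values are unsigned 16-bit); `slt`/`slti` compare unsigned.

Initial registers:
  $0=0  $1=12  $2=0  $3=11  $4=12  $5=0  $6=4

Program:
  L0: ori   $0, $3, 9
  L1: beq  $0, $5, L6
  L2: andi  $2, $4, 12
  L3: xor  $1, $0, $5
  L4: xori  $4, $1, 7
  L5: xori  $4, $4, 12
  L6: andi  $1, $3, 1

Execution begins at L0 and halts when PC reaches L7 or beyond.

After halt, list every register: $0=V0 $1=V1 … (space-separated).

$0=0 $1=1 $2=12 $3=11 $4=12 $5=0 $6=4

PC=0  ori   $0, $3, 9        | $0=0 $1=12 $2=0 $3=11 $4=12 $5=0 $6=4
PC=1  beq  $0, $5, L6        | $0=0 $1=12 $2=0 $3=11 $4=12 $5=0 $6=4  [TAKEN]
PC=2  andi  $2, $4, 12       | $0=0 $1=12 $2=12 $3=11 $4=12 $5=0 $6=4
PC=6  andi  $1, $3, 1        | $0=0 $1=1 $2=12 $3=11 $4=12 $5=0 $6=4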